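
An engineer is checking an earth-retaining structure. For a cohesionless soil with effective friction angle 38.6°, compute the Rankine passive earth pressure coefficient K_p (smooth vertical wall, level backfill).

K_p = (1 + sin φ)/(1 − sin φ) = tan²(45° + 38.6°/2) = 4.317.

4.32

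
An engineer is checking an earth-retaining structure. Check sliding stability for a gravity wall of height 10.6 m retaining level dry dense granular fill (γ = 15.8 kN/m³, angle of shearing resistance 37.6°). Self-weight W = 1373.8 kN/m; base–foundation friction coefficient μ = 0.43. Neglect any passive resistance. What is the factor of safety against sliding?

2.75

K_a = tan²(45° − 37.6°/2) = 0.2421.
P_a = ½K_aγH² = 0.5×0.2421×15.8×10.6² = 214.9 kN/m, acting at H/3 = 3.533 m above the base.
FS_sliding = μW / P_a = 0.43×1373.8 / 214.9 = 2.749.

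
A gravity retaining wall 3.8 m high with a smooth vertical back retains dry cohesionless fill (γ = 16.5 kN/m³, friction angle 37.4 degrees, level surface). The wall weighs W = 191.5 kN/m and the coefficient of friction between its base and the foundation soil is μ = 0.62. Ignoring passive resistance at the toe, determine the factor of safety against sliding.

K_a = tan²(45° − 37.4°/2) = 0.2443.
P_a = ½K_aγH² = 0.5×0.2443×16.5×3.8² = 29.10 kN/m, acting at H/3 = 1.267 m above the base.
FS_sliding = μW / P_a = 0.62×191.5 / 29.10 = 4.080.

4.08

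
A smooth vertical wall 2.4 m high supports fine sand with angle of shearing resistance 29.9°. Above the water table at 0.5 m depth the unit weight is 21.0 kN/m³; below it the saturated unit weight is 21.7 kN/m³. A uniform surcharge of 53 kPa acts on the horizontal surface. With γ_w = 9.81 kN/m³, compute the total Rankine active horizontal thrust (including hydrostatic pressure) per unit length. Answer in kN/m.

75.0 kN/m

K_a = tan²(45° − φ/2) = 0.3347.
γ' = 21.7 − 9.81 = 11.89 kN/m³. h₂ = H − d_w = 1.9 m.
σ'_h: at surface K_a·q = 17.74; at WT K_a(q+γd_w) = 21.25; at base K_a(q+γd_w+γ'h₂) = 28.81 kPa.
P₁ = ½(17.74+21.25)×0.5 = 9.748; P₂ = ½(21.25+28.81)×1.9 = 47.56; P_w = ½γ_w h₂² = 17.71.
Total = 9.748+47.56+17.71 = 75.02 kN/m.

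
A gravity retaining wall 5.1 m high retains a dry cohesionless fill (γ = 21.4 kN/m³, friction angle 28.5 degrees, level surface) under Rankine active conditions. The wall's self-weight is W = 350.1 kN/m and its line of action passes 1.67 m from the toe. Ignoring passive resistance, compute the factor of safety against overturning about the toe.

K_a = tan²(45° − 28.5°/2) = 0.3540.
P_a = ½K_aγH² = 0.5×0.3540×21.4×5.1² = 98.51 kN/m, acting at H/3 = 1.700 m above the base.
Overturning moment M_o = P_a × H/3 = 98.51 × 1.700 = 167.5.
Resisting moment M_r = W × 1.67 = 350.1 × 1.67 = 584.7.
FS_overturning = M_r/M_o = 584.7/167.5 = 3.491.

3.49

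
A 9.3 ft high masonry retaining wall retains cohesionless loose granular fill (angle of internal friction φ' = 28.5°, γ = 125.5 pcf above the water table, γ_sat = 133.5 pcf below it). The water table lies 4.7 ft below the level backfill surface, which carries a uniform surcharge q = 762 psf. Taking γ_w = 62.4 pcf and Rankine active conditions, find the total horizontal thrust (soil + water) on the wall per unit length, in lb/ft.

4890 lb/ft

K_a = tan²(45° − φ/2) = 0.3540.
γ' = 133.5 − 62.4 = 71.10 pcf. h₂ = H − d_w = 4.6 ft.
σ'_h: at surface K_a·q = 269.7; at WT K_a(q+γd_w) = 478.5; at base K_a(q+γd_w+γ'h₂) = 594.3 psf.
P₁ = ½(269.7+478.5)×4.7 = 1758; P₂ = ½(478.5+594.3)×4.6 = 2467; P_w = ½γ_w h₂² = 660.2.
Total = 1758+2467+660.2 = 4886 lb/ft.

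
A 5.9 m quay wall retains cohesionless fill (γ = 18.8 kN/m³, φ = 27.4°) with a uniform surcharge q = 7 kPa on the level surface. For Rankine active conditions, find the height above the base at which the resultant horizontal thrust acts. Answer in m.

2.08 m

K_a = 0.3697.
Triangular part P₁ = ½K_aγH² = 121.0 at H/3 = 1.967 m; rectangular part P₂ = K_a q H = 15.27 at H/2 = 2.950 m.
ȳ = (P₁·1.967 + P₂·2.950)/(P₁+P₂) = 2.077 m.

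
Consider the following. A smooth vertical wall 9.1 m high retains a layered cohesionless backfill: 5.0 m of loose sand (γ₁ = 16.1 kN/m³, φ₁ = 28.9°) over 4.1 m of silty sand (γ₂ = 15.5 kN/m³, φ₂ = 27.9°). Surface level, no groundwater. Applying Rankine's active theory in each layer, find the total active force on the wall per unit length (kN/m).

237 kN/m

K_a1 = tan²(45°−28.9°/2) = 0.3484; K_a2 = tan²(45°−27.9°/2) = 0.3625.
Layer 1: σ at base = K_a1 γ₁ h₁ = 28.04 kPa; P₁ = ½×28.04×5.0 = 70.11.
Layer 2: σ_v at top = γ₁h₁ = 80.50; σ_h top = K_a2×80.50 = 29.18; σ_h base = K_a2×(80.50+15.5×4.1) = 52.21.
P₂ = ½(29.18+52.21)×4.1 = 166.9. Total P_a = 70.11+166.9 = 237.0 kN/m.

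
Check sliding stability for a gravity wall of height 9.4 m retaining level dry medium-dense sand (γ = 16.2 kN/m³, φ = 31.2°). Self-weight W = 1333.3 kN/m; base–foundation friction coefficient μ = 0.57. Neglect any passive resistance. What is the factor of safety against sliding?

K_a = tan²(45° − 31.2°/2) = 0.3175.
P_a = ½K_aγH² = 0.5×0.3175×16.2×9.4² = 227.2 kN/m, acting at H/3 = 3.133 m above the base.
FS_sliding = μW / P_a = 0.57×1333.3 / 227.2 = 3.344.

3.34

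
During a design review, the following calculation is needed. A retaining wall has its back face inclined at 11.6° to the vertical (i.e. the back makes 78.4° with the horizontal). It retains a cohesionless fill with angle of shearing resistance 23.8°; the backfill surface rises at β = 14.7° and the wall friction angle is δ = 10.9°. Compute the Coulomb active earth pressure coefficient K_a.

K_a = sin²(α+φ) / [sin²α · sin(α−δ) · (1 + √{sin(φ+δ)sin(φ−β) / (sin(α−δ)sin(α+β))})²].
With α = 78.4°, φ = 23.8°, δ = 10.9°, β = 14.7°: K_a = 0.6257.

0.626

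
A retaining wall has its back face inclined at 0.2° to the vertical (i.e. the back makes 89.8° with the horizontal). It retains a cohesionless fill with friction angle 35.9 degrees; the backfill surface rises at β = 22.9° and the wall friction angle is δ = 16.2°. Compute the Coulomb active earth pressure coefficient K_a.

K_a = sin²(α+φ) / [sin²α · sin(α−δ) · (1 + √{sin(φ+δ)sin(φ−β) / (sin(α−δ)sin(α+β))})²].
With α = 89.8°, φ = 35.9°, δ = 16.2°, β = 22.9°: K_a = 0.3279.

0.328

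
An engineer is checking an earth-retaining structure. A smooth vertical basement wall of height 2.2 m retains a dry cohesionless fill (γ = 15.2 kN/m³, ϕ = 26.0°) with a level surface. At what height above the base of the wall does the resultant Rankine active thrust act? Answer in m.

K_a = 0.3905.
The pressure distribution is triangular, so the resultant acts at H/3 above the base = 2.2/3 = 0.7333 m.

0.733 m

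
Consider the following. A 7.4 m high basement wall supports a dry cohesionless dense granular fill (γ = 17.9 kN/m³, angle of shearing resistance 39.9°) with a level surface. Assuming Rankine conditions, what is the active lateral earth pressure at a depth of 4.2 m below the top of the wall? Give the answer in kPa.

16.4 kPa

K_a = (1 − sin φ)/(1 + sin φ) = 0.2184.
σ_h = K_a γ z = 0.2184 × 17.9 × 4.2 = 16.42 kPa.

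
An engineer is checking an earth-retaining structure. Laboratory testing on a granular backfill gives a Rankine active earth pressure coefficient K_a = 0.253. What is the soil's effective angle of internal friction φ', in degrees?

K_a = tan²(45° − φ/2) ⇒ 45° − φ/2 = arctan(√0.253) = 26.70°.
φ = 2(45° − 26.70°) = 36.60°.

36.6°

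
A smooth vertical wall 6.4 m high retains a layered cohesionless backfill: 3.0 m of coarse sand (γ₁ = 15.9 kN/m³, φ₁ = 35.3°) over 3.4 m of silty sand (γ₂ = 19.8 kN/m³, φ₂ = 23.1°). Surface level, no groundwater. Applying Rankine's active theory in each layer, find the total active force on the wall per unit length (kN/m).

140 kN/m

K_a1 = tan²(45°−35.3°/2) = 0.2675; K_a2 = tan²(45°−23.1°/2) = 0.4364.
Layer 1: σ at base = K_a1 γ₁ h₁ = 12.76 kPa; P₁ = ½×12.76×3.0 = 19.14.
Layer 2: σ_v at top = γ₁h₁ = 47.70; σ_h top = K_a2×47.70 = 20.82; σ_h base = K_a2×(47.70+19.8×3.4) = 50.20.
P₂ = ½(20.82+50.20)×3.4 = 120.7. Total P_a = 19.14+120.7 = 139.9 kN/m.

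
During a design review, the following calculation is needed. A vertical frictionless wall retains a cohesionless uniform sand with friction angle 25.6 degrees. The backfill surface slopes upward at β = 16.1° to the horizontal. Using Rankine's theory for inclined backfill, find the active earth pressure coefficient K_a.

0.468

K_a = cos β · (cos β − √(cos²β − cos²φ)) / (cos β + √(cos²β − cos²φ)).
cos β = 0.9608, cos φ = 0.9018, √(cos²β − cos²φ) = 0.3314.
K_a = 0.9608 × (0.9608 − 0.3314)/(0.9608 + 0.3314) = 0.4680.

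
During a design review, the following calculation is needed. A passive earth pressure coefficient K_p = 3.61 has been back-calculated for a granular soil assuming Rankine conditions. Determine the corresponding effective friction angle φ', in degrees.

K_p = (1+sin φ)/(1−sin φ) ⇒ sin φ = (K_p − 1)/(K_p + 1) = 0.5662.
φ = arcsin(0.5662) = 34.48°.

34.5°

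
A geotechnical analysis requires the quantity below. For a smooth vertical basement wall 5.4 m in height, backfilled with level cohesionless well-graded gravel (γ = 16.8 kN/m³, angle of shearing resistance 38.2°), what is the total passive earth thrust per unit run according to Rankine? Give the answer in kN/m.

K_p = tan²(45° + φ/2) = 4.241.
P_p = ½ K_p γ H² = 0.5 × 4.241 × 16.8 × 5.4² = 1039 kN/m.

1040 kN/m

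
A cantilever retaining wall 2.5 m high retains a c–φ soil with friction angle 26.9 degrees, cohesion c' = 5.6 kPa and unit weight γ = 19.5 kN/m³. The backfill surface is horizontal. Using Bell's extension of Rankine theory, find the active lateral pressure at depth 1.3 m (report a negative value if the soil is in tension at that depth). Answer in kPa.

K_a = (1 − sin φ)/(1 + sin φ) = 0.3770.
σ_a = K_a γ z − 2c√K_a = 0.3770×19.5×1.3 − 2×5.6×0.6140 = 2.680 kPa.

2.68 kPa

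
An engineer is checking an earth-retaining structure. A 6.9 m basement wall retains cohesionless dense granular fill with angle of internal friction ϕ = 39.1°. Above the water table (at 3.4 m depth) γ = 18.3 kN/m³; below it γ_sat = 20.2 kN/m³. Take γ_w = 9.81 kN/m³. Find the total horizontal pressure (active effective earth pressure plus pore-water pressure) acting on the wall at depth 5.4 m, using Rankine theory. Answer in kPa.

38.4 kPa

K_a = (1 − sin φ)/(1 + sin φ) = 0.2265.
γ' = 20.2 − 9.81 = 10.39 kN/m³.
Effective vertical stress at 5.4 m: σ'_v = 18.3×3.4 + 10.39×2.00 = 83.00 kPa.
σ'_h = K_a σ'_v = 0.2265 × 83.00 = 18.80 kPa; u = γ_w × 2.00 = 19.62 kPa.
Total σ_h = 18.80 + 19.62 = 38.42 kPa.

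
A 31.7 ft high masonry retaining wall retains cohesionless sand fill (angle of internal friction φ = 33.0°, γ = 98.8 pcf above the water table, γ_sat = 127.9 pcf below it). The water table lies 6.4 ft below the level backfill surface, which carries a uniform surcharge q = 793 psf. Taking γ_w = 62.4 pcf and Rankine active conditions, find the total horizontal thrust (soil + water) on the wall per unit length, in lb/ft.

38900 lb/ft

K_a = tan²(45° − φ/2) = 0.2948.
γ' = 127.9 − 62.4 = 65.50 pcf. h₂ = H − d_w = 25.3 ft.
σ'_h: at surface K_a·q = 233.8; at WT K_a(q+γd_w) = 420.2; at base K_a(q+γd_w+γ'h₂) = 908.7 psf.
P₁ = ½(233.8+420.2)×6.4 = 2093; P₂ = ½(420.2+908.7)×25.3 = 16810; P_w = ½γ_w h₂² = 19970.
Total = 2093+16810+19970 = 38870 lb/ft.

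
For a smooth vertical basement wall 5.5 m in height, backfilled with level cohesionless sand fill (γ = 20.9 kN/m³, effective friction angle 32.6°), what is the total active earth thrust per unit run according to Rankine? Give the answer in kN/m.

94.8 kN/m

K_a = tan²(45° − φ/2) = 0.2997.
P_a = ½ K_a γ H² = 0.5 × 0.2997 × 20.9 × 5.5² = 94.75 kN/m.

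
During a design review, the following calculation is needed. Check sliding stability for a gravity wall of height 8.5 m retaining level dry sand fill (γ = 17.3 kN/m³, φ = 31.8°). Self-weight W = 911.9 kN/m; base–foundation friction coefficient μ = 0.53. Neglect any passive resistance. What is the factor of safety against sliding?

K_a = tan²(45° − 31.8°/2) = 0.3098.
P_a = ½K_aγH² = 0.5×0.3098×17.3×8.5² = 193.6 kN/m, acting at H/3 = 2.833 m above the base.
FS_sliding = μW / P_a = 0.53×911.9 / 193.6 = 2.496.

2.50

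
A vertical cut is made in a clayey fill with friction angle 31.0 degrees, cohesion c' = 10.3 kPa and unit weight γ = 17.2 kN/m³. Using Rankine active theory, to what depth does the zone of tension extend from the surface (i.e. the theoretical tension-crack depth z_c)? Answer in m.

2.12 m

K_a = tan²(45° − 31.0°/2) = 0.3201; √K_a = 0.5658.
The active pressure is zero where K_a γ z = 2c√K_a, so z_c = 2c/(γ√K_a) = 2×10.3/(17.2×0.5658) = 2.117 m.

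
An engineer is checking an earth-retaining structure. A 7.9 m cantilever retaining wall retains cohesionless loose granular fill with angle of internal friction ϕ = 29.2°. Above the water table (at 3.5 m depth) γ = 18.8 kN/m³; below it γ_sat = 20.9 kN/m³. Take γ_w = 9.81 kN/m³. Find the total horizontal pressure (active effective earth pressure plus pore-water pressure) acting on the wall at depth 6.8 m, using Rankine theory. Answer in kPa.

K_a = (1 − sin φ)/(1 + sin φ) = 0.3442.
γ' = 20.9 − 9.81 = 11.09 kN/m³.
Effective vertical stress at 6.8 m: σ'_v = 18.8×3.5 + 11.09×3.30 = 102.4 kPa.
σ'_h = K_a σ'_v = 0.3442 × 102.4 = 35.25 kPa; u = γ_w × 3.30 = 32.37 kPa.
Total σ_h = 35.25 + 32.37 = 67.62 kPa.

67.6 kPa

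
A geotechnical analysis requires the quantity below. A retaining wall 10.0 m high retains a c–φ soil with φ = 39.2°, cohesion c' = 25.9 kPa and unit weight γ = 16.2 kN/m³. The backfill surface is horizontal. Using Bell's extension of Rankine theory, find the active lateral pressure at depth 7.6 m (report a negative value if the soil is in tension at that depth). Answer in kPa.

K_a = (1 − sin φ)/(1 + sin φ) = 0.2255.
σ_a = K_a γ z − 2c√K_a = 0.2255×16.2×7.6 − 2×25.9×0.4748 = 3.163 kPa.

3.16 kPa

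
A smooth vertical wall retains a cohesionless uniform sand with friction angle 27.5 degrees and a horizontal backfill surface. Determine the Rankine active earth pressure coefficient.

0.368

K_a = tan²(45° − φ/2) = tan²(31.25°) = 0.3682.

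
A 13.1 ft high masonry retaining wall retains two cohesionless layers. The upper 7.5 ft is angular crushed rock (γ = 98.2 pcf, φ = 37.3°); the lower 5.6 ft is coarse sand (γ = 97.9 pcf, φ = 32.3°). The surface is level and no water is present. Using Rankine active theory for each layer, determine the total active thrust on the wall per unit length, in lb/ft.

2400 lb/ft

K_a1 = tan²(45°−37.3°/2) = 0.2453; K_a2 = tan²(45°−32.3°/2) = 0.3035.
Layer 1: σ at base = K_a1 γ₁ h₁ = 180.7 psf; P₁ = ½×180.7×7.5 = 677.6.
Layer 2: σ_v at top = γ₁h₁ = 736.5; σ_h top = K_a2×736.5 = 223.5; σ_h base = K_a2×(736.5+97.9×5.6) = 389.9.
P₂ = ½(223.5+389.9)×5.6 = 1718. Total P_a = 677.6+1718 = 2395 lb/ft.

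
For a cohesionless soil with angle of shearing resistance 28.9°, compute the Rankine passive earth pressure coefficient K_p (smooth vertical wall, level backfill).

2.87

K_p = (1 + sin φ)/(1 − sin φ) = tan²(45° + 28.9°/2) = 2.871.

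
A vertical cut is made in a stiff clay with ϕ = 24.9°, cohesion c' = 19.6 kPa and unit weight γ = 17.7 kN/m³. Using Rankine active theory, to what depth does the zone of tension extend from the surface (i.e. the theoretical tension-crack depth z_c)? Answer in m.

3.47 m

K_a = tan²(45° − 24.9°/2) = 0.4074; √K_a = 0.6383.
The active pressure is zero where K_a γ z = 2c√K_a, so z_c = 2c/(γ√K_a) = 2×19.6/(17.7×0.6383) = 3.470 m.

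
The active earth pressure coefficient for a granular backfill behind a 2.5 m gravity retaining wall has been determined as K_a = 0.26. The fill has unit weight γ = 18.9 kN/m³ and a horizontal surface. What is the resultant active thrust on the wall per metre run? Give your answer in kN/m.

15.4 kN/m

P = ½ K_a γ H² = 0.5 × 0.26 × 18.9 × 2.5² = 15.36 kN/m.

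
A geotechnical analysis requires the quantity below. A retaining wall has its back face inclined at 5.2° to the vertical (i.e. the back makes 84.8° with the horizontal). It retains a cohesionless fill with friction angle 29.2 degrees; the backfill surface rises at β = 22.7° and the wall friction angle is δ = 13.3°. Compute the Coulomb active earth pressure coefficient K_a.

0.533

K_a = sin²(α+φ) / [sin²α · sin(α−δ) · (1 + √{sin(φ+δ)sin(φ−β) / (sin(α−δ)sin(α+β))})²].
With α = 84.8°, φ = 29.2°, δ = 13.3°, β = 22.7°: K_a = 0.5326.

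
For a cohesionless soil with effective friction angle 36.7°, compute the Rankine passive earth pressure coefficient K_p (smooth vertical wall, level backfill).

K_p = (1 + sin φ)/(1 − sin φ) = tan²(45° + 36.7°/2) = 3.970.

3.97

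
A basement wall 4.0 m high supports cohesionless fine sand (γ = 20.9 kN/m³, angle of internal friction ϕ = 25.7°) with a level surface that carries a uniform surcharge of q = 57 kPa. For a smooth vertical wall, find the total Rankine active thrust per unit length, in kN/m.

156 kN/m

K_a = tan²(45° − φ/2) = 0.3950.
Soil triangle: ½ K_a γ H² = 0.5×0.3950×20.9×4.0² = 66.05 kN/m.
Surcharge rectangle: K_a q H = 0.3950×57×4.0 = 90.07 kN/m.
Total = 66.05 + 90.07 = 156.1 kN/m.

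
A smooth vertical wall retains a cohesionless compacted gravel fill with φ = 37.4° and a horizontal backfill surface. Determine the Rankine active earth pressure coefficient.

0.244

K_a = tan²(45° − φ/2) = tan²(26.30°) = 0.2443.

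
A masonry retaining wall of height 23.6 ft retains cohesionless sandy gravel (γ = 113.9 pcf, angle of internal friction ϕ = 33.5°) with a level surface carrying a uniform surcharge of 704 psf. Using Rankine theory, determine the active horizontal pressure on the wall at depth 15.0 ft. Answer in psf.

K_a = (1 − sin φ)/(1 + sin φ) = 0.2887.
σ_v = γz + q = 113.9 × 15.0 + 704 = 2412 psf.
σ_h = K_a σ_v = 0.2887 × 2412 = 696.5 psf.

697 psf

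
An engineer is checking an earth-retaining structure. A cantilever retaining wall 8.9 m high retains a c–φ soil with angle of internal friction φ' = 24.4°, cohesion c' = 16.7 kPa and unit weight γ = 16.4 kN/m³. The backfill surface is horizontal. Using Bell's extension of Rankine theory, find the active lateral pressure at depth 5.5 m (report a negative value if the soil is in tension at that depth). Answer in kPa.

15.9 kPa

K_a = (1 − sin φ)/(1 + sin φ) = 0.4153.
σ_a = K_a γ z − 2c√K_a = 0.4153×16.4×5.5 − 2×16.7×0.6445 = 15.94 kPa.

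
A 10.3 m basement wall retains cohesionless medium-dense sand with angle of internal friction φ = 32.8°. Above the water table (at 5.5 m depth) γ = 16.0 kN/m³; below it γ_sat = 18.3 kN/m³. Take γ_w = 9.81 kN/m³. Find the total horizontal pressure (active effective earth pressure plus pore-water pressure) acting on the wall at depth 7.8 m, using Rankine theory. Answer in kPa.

54.5 kPa

K_a = (1 − sin φ)/(1 + sin φ) = 0.2973.
γ' = 18.3 − 9.81 = 8.490 kN/m³.
Effective vertical stress at 7.8 m: σ'_v = 16.0×5.5 + 8.490×2.30 = 107.5 kPa.
σ'_h = K_a σ'_v = 0.2973 × 107.5 = 31.96 kPa; u = γ_w × 2.30 = 22.56 kPa.
Total σ_h = 31.96 + 22.56 = 54.53 kPa.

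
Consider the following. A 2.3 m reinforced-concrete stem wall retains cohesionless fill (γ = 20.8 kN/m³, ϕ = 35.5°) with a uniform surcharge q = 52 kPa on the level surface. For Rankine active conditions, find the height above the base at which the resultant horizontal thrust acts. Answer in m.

K_a = 0.2653.
Triangular part P₁ = ½K_aγH² = 14.59 at H/3 = 0.7667 m; rectangular part P₂ = K_a q H = 31.73 at H/2 = 1.150 m.
ȳ = (P₁·0.7667 + P₂·1.150)/(P₁+P₂) = 1.029 m.

1.03 m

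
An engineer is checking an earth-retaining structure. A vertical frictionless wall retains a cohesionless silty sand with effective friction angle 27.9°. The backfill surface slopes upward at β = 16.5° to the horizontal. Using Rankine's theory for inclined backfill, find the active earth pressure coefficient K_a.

K_a = cos β · (cos β − √(cos²β − cos²φ)) / (cos β + √(cos²β − cos²φ)).
cos β = 0.9588, cos φ = 0.8838, √(cos²β − cos²φ) = 0.3719.
K_a = 0.9588 × (0.9588 − 0.3719)/(0.9588 + 0.3719) = 0.4229.

0.423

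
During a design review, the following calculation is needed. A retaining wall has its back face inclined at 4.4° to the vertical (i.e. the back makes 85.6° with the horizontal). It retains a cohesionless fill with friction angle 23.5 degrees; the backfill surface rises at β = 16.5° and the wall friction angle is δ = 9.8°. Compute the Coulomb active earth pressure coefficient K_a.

K_a = sin²(α+φ) / [sin²α · sin(α−δ) · (1 + √{sin(φ+δ)sin(φ−β) / (sin(α−δ)sin(α+β))})²].
With α = 85.6°, φ = 23.5°, δ = 9.8°, β = 16.5°: K_a = 0.5784.

0.578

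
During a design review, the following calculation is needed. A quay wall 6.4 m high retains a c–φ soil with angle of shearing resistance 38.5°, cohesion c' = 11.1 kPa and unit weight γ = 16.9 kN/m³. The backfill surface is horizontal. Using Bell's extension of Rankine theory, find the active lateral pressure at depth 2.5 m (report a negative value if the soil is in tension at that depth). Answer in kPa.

-0.878 kPa

K_a = (1 − sin φ)/(1 + sin φ) = 0.2327.
σ_a = K_a γ z − 2c√K_a = 0.2327×16.9×2.5 − 2×11.1×0.4823 = -0.8784 kPa.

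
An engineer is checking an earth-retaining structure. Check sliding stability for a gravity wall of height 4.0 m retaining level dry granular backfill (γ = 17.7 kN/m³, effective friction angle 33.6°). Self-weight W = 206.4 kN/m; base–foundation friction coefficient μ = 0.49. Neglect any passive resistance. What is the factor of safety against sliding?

K_a = tan²(45° − 33.6°/2) = 0.2875.
P_a = ½K_aγH² = 0.5×0.2875×17.7×4.0² = 40.71 kN/m, acting at H/3 = 1.333 m above the base.
FS_sliding = μW / P_a = 0.49×206.4 / 40.71 = 2.484.

2.48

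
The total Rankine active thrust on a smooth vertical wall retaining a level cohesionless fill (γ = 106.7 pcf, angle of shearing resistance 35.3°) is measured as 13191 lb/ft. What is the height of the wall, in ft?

K_a = 0.2675. P_a = ½ K_a γ H² ⇒ H = √(2P_a/(K_a γ)).
H = √(2×13191/(0.2675×106.7)) = 30.40 ft.

30.4 ft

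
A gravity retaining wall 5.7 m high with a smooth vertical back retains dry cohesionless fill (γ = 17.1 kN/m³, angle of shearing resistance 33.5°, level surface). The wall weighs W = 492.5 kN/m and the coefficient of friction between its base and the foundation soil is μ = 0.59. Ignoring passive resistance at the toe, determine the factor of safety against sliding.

K_a = tan²(45° − 33.5°/2) = 0.2887.
P_a = ½K_aγH² = 0.5×0.2887×17.1×5.7² = 80.20 kN/m, acting at H/3 = 1.900 m above the base.
FS_sliding = μW / P_a = 0.59×492.5 / 80.20 = 3.623.

3.62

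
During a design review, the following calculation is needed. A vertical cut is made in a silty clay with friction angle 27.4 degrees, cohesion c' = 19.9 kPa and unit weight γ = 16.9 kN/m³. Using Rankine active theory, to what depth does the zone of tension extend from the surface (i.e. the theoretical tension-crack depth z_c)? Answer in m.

3.87 m

K_a = tan²(45° − 27.4°/2) = 0.3697; √K_a = 0.6080.
The active pressure is zero where K_a γ z = 2c√K_a, so z_c = 2c/(γ√K_a) = 2×19.9/(16.9×0.6080) = 3.873 m.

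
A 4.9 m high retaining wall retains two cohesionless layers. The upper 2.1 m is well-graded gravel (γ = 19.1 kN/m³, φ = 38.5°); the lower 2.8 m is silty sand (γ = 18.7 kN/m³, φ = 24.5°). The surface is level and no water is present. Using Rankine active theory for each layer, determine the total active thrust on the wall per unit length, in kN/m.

K_a1 = tan²(45°−38.5°/2) = 0.2327; K_a2 = tan²(45°−24.5°/2) = 0.4137.
Layer 1: σ at base = K_a1 γ₁ h₁ = 9.332 kPa; P₁ = ½×9.332×2.1 = 9.798.
Layer 2: σ_v at top = γ₁h₁ = 40.11; σ_h top = K_a2×40.11 = 16.59; σ_h base = K_a2×(40.11+18.7×2.8) = 38.26.
P₂ = ½(16.59+38.26)×2.8 = 76.79. Total P_a = 9.798+76.79 = 86.59 kN/m.

86.6 kN/m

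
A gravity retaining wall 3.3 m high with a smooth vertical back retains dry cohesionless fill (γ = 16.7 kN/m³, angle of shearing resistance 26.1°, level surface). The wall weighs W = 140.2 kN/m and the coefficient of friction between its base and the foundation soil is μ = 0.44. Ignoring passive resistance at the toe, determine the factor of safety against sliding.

K_a = tan²(45° − 26.1°/2) = 0.3889.
P_a = ½K_aγH² = 0.5×0.3889×16.7×3.3² = 35.37 kN/m, acting at H/3 = 1.100 m above the base.
FS_sliding = μW / P_a = 0.44×140.2 / 35.37 = 1.744.

1.74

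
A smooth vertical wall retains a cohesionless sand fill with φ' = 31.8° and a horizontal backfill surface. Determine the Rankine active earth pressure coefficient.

K_a = tan²(45° − φ/2) = tan²(29.10°) = 0.3098.

0.310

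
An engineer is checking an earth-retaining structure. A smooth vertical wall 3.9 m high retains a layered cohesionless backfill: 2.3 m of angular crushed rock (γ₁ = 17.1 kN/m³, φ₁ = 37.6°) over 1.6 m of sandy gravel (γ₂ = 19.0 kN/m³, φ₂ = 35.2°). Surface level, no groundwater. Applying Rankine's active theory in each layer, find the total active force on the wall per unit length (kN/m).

34.4 kN/m

K_a1 = tan²(45°−37.6°/2) = 0.2421; K_a2 = tan²(45°−35.2°/2) = 0.2687.
Layer 1: σ at base = K_a1 γ₁ h₁ = 9.523 kPa; P₁ = ½×9.523×2.3 = 10.95.
Layer 2: σ_v at top = γ₁h₁ = 39.33; σ_h top = K_a2×39.33 = 10.57; σ_h base = K_a2×(39.33+19.0×1.6) = 18.74.
P₂ = ½(10.57+18.74)×1.6 = 23.44. Total P_a = 10.95+23.44 = 34.39 kN/m.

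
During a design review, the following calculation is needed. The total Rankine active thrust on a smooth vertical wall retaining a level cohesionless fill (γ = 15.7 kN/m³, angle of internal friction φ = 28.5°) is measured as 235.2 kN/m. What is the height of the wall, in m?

9.20 m

K_a = 0.3540. P_a = ½ K_a γ H² ⇒ H = √(2P_a/(K_a γ)).
H = √(2×235.2/(0.3540×15.7)) = 9.201 m.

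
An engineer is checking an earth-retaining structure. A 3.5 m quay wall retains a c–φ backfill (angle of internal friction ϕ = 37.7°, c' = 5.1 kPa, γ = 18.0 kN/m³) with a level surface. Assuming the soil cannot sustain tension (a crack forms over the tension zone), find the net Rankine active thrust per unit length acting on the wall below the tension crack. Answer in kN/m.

11.9 kN/m

K_a = 0.2411; √K_a = 0.4910.
Tension-crack depth z_c = 2c/(γ√K_a) = 2×5.1/(18.0×0.4910) = 1.154 m.
σ_a at base = K_a γ H − 2c√K_a = 0.2411×18.0×3.5 − 2×5.1×0.4910 = 10.18 kPa.
P_a = ½ × 10.18 × (H − z_c) = 0.5×10.18×2.346 = 11.94 kN/m.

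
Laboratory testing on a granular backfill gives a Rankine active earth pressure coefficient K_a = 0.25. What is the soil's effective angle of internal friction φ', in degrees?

36.9°

K_a = tan²(45° − φ/2) ⇒ 45° − φ/2 = arctan(√0.25) = 26.57°.
φ = 2(45° − 26.57°) = 36.87°.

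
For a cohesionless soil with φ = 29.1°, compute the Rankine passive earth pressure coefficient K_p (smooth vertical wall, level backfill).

2.89

K_p = (1 + sin φ)/(1 − sin φ) = tan²(45° + 29.1°/2) = 2.894.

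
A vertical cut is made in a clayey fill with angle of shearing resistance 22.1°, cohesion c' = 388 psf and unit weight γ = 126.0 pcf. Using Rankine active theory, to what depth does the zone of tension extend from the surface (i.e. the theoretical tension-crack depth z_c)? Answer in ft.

9.15 ft

K_a = tan²(45° − 22.1°/2) = 0.4533; √K_a = 0.6732.
The active pressure is zero where K_a γ z = 2c√K_a, so z_c = 2c/(γ√K_a) = 2×388/(126.0×0.6732) = 9.148 ft.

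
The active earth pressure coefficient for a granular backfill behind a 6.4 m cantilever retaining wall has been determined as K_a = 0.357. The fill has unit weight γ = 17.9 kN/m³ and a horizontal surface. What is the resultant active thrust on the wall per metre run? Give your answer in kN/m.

131 kN/m

P = ½ K_a γ H² = 0.5 × 0.357 × 17.9 × 6.4² = 130.9 kN/m.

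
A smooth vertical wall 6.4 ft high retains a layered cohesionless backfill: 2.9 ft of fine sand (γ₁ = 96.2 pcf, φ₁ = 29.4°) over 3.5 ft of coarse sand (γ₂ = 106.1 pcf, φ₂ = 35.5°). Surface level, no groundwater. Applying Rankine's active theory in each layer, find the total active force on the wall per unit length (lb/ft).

570 lb/ft

K_a1 = tan²(45°−29.4°/2) = 0.3415; K_a2 = tan²(45°−35.5°/2) = 0.2653.
Layer 1: σ at base = K_a1 γ₁ h₁ = 95.26 psf; P₁ = ½×95.26×2.9 = 138.1.
Layer 2: σ_v at top = γ₁h₁ = 279.0; σ_h top = K_a2×279.0 = 74.00; σ_h base = K_a2×(279.0+106.1×3.5) = 172.5.
P₂ = ½(74.00+172.5)×3.5 = 431.4. Total P_a = 138.1+431.4 = 569.5 lb/ft.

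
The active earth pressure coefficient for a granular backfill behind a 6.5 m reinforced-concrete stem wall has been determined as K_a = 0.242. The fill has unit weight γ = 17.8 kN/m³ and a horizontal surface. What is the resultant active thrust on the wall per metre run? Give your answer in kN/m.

P = ½ K_a γ H² = 0.5 × 0.242 × 17.8 × 6.5² = 91.00 kN/m.

91.0 kN/m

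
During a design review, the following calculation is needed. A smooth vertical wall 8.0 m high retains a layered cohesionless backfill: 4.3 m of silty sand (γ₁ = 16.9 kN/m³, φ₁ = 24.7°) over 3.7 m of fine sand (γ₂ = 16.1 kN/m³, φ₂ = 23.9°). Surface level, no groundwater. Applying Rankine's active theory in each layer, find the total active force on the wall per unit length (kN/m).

K_a1 = tan²(45°−24.7°/2) = 0.4106; K_a2 = tan²(45°−23.9°/2) = 0.4233.
Layer 1: σ at base = K_a1 γ₁ h₁ = 29.84 kPa; P₁ = ½×29.84×4.3 = 64.15.
Layer 2: σ_v at top = γ₁h₁ = 72.67; σ_h top = K_a2×72.67 = 30.76; σ_h base = K_a2×(72.67+16.1×3.7) = 55.98.
P₂ = ½(30.76+55.98)×3.7 = 160.5. Total P_a = 64.15+160.5 = 224.6 kN/m.

225 kN/m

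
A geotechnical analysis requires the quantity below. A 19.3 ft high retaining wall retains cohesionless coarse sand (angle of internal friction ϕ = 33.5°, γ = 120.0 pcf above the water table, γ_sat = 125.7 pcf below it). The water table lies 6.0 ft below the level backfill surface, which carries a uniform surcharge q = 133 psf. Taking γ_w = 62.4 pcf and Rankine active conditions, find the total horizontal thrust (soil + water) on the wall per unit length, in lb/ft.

11300 lb/ft

K_a = tan²(45° − φ/2) = 0.2887.
γ' = 125.7 − 62.4 = 63.30 pcf. h₂ = H − d_w = 13.3 ft.
σ'_h: at surface K_a·q = 38.40; at WT K_a(q+γd_w) = 246.3; at base K_a(q+γd_w+γ'h₂) = 489.3 psf.
P₁ = ½(38.40+246.3)×6.0 = 854.0; P₂ = ½(246.3+489.3)×13.3 = 4892; P_w = ½γ_w h₂² = 5519.
Total = 854.0+4892+5519 = 11260 lb/ft.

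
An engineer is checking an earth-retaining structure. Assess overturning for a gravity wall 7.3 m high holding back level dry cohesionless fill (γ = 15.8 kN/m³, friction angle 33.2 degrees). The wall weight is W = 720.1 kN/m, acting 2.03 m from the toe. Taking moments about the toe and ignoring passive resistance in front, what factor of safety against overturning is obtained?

4.88

K_a = tan²(45° − 33.2°/2) = 0.2924.
P_a = ½K_aγH² = 0.5×0.2924×15.8×7.3² = 123.1 kN/m, acting at H/3 = 2.433 m above the base.
Overturning moment M_o = P_a × H/3 = 123.1 × 2.433 = 299.5.
Resisting moment M_r = W × 2.03 = 720.1 × 2.03 = 1462.
FS_overturning = M_r/M_o = 1462/299.5 = 4.881.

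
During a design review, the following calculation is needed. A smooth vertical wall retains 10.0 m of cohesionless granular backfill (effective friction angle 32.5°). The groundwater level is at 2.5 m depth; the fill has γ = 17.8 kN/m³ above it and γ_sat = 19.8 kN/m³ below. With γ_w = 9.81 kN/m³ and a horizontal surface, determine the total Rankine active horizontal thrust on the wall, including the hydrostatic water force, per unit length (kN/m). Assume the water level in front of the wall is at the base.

K_a = tan²(45° − φ/2) = 0.3010.
γ' = 19.8 − 9.81 = 9.990 kN/m³. Depth below WT = 7.5 m.
σ'_h at WT = K_a γ d_w = 13.39 kPa; at base = 13.39 + K_a γ' × 7.5 = 35.94 kPa.
P₁ (0–2.5 m) = ½×13.39×2.5 = 16.74. P₂ (2.5–10.0 m) = ½(13.39+35.94)×7.5 = 185.0.
P_w = ½ γ_w h₂² = 0.5×9.81×7.5² = 275.9. Total = 16.74+185.0+275.9 = 477.7 kN/m.

478 kN/m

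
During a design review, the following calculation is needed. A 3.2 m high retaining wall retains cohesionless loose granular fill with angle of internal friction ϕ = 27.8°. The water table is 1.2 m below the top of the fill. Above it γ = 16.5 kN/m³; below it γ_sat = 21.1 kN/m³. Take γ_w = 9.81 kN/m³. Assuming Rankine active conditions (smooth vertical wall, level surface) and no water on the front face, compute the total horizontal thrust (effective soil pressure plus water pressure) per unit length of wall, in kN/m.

K_a = tan²(45° − φ/2) = 0.3639.
γ' = 21.1 − 9.81 = 11.29 kN/m³. Depth below WT = 2.0 m.
σ'_h at WT = K_a γ d_w = 7.205 kPa; at base = 7.205 + K_a γ' × 2.0 = 15.42 kPa.
P₁ (0–1.2 m) = ½×7.205×1.2 = 4.323. P₂ (1.2–3.2 m) = ½(7.205+15.42)×2.0 = 22.63.
P_w = ½ γ_w h₂² = 0.5×9.81×2.0² = 19.62. Total = 4.323+22.63+19.62 = 46.57 kN/m.

46.6 kN/m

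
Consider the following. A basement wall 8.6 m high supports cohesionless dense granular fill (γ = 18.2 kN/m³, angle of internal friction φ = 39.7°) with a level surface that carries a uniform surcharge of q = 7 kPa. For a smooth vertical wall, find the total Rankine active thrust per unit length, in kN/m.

162 kN/m

K_a = tan²(45° − φ/2) = 0.2204.
Soil triangle: ½ K_a γ H² = 0.5×0.2204×18.2×8.6² = 148.4 kN/m.
Surcharge rectangle: K_a q H = 0.2204×7×8.6 = 13.27 kN/m.
Total = 148.4 + 13.27 = 161.6 kN/m.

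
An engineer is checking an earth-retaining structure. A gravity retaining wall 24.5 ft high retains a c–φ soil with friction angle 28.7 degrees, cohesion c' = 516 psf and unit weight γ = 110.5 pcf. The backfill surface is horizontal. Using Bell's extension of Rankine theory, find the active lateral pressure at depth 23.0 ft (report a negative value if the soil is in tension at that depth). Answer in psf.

K_a = (1 − sin φ)/(1 + sin φ) = 0.3511.
σ_a = K_a γ z − 2c√K_a = 0.3511×110.5×23.0 − 2×516×0.5926 = 280.9 psf.

281 psf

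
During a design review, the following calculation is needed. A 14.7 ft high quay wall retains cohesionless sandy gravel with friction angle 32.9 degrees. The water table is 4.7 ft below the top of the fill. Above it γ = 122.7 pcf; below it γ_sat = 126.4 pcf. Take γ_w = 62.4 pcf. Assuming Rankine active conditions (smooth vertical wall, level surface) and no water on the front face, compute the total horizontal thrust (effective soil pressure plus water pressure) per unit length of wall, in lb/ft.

6180 lb/ft

K_a = tan²(45° − φ/2) = 0.2960.
γ' = 126.4 − 62.4 = 64.00 pcf. Depth below WT = 10.0 ft.
σ'_h at WT = K_a γ d_w = 170.7 psf; at base = 170.7 + K_a γ' × 10.0 = 360.2 psf.
P₁ (0–4.7 ft) = ½×170.7×4.7 = 401.2. P₂ (4.7–14.7 ft) = ½(170.7+360.2)×10.0 = 2654.
P_w = ½ γ_w h₂² = 0.5×62.4×10.0² = 3120. Total = 401.2+2654+3120 = 6176 lb/ft.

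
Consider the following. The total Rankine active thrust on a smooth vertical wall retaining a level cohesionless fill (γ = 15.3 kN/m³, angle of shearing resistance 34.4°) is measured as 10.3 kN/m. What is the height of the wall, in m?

2.20 m

K_a = 0.2780. P_a = ½ K_a γ H² ⇒ H = √(2P_a/(K_a γ)).
H = √(2×10.3/(0.2780×15.3)) = 2.201 m.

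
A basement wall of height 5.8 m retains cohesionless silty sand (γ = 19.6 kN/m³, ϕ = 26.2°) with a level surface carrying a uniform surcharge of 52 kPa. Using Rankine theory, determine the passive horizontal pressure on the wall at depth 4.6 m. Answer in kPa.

K_p = (1 + sin φ)/(1 − sin φ) = 2.581.
σ_v = γz + q = 19.6 × 4.6 + 52 = 142.2 kPa.
σ_h = K_p σ_v = 2.581 × 142.2 = 366.9 kPa.

367 kPa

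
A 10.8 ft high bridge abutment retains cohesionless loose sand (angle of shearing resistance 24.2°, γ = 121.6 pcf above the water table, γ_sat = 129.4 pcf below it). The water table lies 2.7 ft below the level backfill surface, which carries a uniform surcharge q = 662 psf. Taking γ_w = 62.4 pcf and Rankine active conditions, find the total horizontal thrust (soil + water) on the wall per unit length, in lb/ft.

K_a = tan²(45° − φ/2) = 0.4185.
γ' = 129.4 − 62.4 = 67.00 pcf. h₂ = H − d_w = 8.1 ft.
σ'_h: at surface K_a·q = 277.1; at WT K_a(q+γd_w) = 414.5; at base K_a(q+γd_w+γ'h₂) = 641.6 psf.
P₁ = ½(277.1+414.5)×2.7 = 933.6; P₂ = ½(414.5+641.6)×8.1 = 4277; P_w = ½γ_w h₂² = 2047.
Total = 933.6+4277+2047 = 7258 lb/ft.

7260 lb/ft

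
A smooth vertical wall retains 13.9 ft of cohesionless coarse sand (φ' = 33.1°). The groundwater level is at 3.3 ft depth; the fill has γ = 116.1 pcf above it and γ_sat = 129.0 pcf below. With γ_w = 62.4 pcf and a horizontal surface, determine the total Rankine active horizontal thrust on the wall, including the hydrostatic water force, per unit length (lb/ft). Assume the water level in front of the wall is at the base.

5980 lb/ft

K_a = tan²(45° − φ/2) = 0.2936.
γ' = 129.0 − 62.4 = 66.60 pcf. Depth below WT = 10.6 ft.
σ'_h at WT = K_a γ d_w = 112.5 psf; at base = 112.5 + K_a γ' × 10.6 = 319.7 psf.
P₁ (0–3.3 ft) = ½×112.5×3.3 = 185.6. P₂ (3.3–13.9 ft) = ½(112.5+319.7)×10.6 = 2291.
P_w = ½ γ_w h₂² = 0.5×62.4×10.6² = 3506. Total = 185.6+2291+3506 = 5982 lb/ft.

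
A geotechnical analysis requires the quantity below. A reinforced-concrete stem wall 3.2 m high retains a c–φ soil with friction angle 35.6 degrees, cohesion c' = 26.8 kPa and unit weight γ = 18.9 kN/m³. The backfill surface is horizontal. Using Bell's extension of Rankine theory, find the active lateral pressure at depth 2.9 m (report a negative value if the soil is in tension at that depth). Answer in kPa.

K_a = (1 − sin φ)/(1 + sin φ) = 0.2641.
σ_a = K_a γ z − 2c√K_a = 0.2641×18.9×2.9 − 2×26.8×0.5139 = -13.07 kPa.

-13.1 kPa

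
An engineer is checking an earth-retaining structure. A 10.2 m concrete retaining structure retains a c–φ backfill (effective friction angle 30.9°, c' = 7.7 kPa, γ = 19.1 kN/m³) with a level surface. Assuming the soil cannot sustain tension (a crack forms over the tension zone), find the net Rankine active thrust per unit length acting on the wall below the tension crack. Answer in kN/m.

K_a = 0.3214; √K_a = 0.5669.
Tension-crack depth z_c = 2c/(γ√K_a) = 2×7.7/(19.1×0.5669) = 1.422 m.
σ_a at base = K_a γ H − 2c√K_a = 0.3214×19.1×10.2 − 2×7.7×0.5669 = 53.89 kPa.
P_a = ½ × 53.89 × (H − z_c) = 0.5×53.89×8.778 = 236.5 kN/m.

236 kN/m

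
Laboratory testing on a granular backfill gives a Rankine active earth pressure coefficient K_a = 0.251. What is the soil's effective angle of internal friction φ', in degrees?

K_a = tan²(45° − φ/2) ⇒ 45° − φ/2 = arctan(√0.251) = 26.61°.
φ = 2(45° − 26.61°) = 36.78°.

36.8°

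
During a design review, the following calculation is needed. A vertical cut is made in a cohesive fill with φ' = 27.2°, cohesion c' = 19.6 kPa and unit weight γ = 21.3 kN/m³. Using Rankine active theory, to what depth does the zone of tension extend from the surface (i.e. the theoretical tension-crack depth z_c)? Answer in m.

K_a = tan²(45° − 27.2°/2) = 0.3726; √K_a = 0.6104.
The active pressure is zero where K_a γ z = 2c√K_a, so z_c = 2c/(γ√K_a) = 2×19.6/(21.3×0.6104) = 3.015 m.

3.02 m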